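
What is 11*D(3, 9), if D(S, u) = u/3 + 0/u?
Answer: 33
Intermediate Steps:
D(S, u) = u/3 (D(S, u) = u*(⅓) + 0 = u/3 + 0 = u/3)
11*D(3, 9) = 11*((⅓)*9) = 11*3 = 33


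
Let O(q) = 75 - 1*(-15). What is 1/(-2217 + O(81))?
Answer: -1/2127 ≈ -0.00047015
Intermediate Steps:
O(q) = 90 (O(q) = 75 + 15 = 90)
1/(-2217 + O(81)) = 1/(-2217 + 90) = 1/(-2127) = -1/2127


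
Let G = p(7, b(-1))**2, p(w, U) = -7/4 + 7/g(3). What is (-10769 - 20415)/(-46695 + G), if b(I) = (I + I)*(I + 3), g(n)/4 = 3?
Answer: 1122624/1680971 ≈ 0.66784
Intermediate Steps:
g(n) = 12 (g(n) = 4*3 = 12)
b(I) = 2*I*(3 + I) (b(I) = (2*I)*(3 + I) = 2*I*(3 + I))
p(w, U) = -7/6 (p(w, U) = -7/4 + 7/12 = -7/6)
G = 49/36 (G = (-7/6)**2 = 49/36 ≈ 1.3611)
(-10769 - 20415)/(-46695 + G) = (-10769 - 20415)/(-46695 + 49/36) = -31184/(-1680971/36) = -31184*(-36/1680971) = 1122624/1680971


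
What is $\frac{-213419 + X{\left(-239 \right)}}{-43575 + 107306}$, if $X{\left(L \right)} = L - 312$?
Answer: $- \frac{213970}{63731} \approx -3.3574$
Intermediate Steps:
$X{\left(L \right)} = -312 + L$ ($X{\left(L \right)} = L - 312 = -312 + L$)
$\frac{-213419 + X{\left(-239 \right)}}{-43575 + 107306} = \frac{-213419 - 551}{-43575 + 107306} = \frac{-213419 - 551}{63731} = \left(-213970\right) \frac{1}{63731} = - \frac{213970}{63731}$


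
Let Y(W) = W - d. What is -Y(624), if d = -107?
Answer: -731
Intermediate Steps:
Y(W) = 107 + W (Y(W) = W - 1*(-107) = W + 107 = 107 + W)
-Y(624) = -(107 + 624) = -1*731 = -731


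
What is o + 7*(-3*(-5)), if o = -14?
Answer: 91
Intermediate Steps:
o + 7*(-3*(-5)) = -14 + 7*(-3*(-5)) = -14 + 7*15 = -14 + 105 = 91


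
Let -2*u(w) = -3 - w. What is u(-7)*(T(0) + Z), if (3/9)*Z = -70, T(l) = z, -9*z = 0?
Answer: 420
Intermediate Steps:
z = 0 (z = -⅑*0 = 0)
T(l) = 0
u(w) = 3/2 + w/2 (u(w) = -(-3 - w)/2 = 3/2 + w/2)
Z = -210 (Z = 3*(-70) = -210)
u(-7)*(T(0) + Z) = (3/2 + (½)*(-7))*(0 - 210) = (3/2 - 7/2)*(-210) = -2*(-210) = 420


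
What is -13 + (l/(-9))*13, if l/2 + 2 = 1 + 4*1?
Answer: -65/3 ≈ -21.667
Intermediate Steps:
l = 6 (l = -4 + 2*(1 + 4*1) = -4 + 2*(1 + 4) = -4 + 2*5 = -4 + 10 = 6)
-13 + (l/(-9))*13 = -13 + (6/(-9))*13 = -13 + (6*(-1/9))*13 = -13 - 2/3*13 = -13 - 26/3 = -65/3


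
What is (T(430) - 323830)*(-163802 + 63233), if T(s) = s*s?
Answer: 13972051170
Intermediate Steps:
T(s) = s**2
(T(430) - 323830)*(-163802 + 63233) = (430**2 - 323830)*(-163802 + 63233) = (184900 - 323830)*(-100569) = -138930*(-100569) = 13972051170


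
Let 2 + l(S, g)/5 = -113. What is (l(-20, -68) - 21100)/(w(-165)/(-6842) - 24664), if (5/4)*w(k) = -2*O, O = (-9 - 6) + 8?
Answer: 123583625/140625916 ≈ 0.87881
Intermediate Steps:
O = -7 (O = -15 + 8 = -7)
l(S, g) = -575 (l(S, g) = -10 + 5*(-113) = -10 - 565 = -575)
w(k) = 56/5 (w(k) = 4*(-2*(-7))/5 = (4/5)*14 = 56/5)
(l(-20, -68) - 21100)/(w(-165)/(-6842) - 24664) = (-575 - 21100)/((56/5)/(-6842) - 24664) = -21675/((56/5)*(-1/6842) - 24664) = -21675/(-28/17105 - 24664) = -21675/(-421877748/17105) = -21675*(-17105/421877748) = 123583625/140625916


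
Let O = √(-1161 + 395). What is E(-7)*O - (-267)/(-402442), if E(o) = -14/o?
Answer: -267/402442 + 2*I*√766 ≈ -0.00066345 + 55.353*I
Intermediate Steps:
O = I*√766 (O = √(-766) = I*√766 ≈ 27.677*I)
E(-7)*O - (-267)/(-402442) = (-14/(-7))*(I*√766) - (-267)/(-402442) = (-14*(-⅐))*(I*√766) - (-267)*(-1)/402442 = 2*(I*√766) - 1*267/402442 = 2*I*√766 - 267/402442 = -267/402442 + 2*I*√766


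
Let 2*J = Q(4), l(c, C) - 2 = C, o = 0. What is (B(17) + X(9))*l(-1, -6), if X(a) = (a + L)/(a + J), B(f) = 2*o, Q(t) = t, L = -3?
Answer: -24/11 ≈ -2.1818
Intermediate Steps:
l(c, C) = 2 + C
J = 2 (J = (1/2)*4 = 2)
B(f) = 0 (B(f) = 2*0 = 0)
X(a) = (-3 + a)/(2 + a) (X(a) = (a - 3)/(a + 2) = (-3 + a)/(2 + a))
(B(17) + X(9))*l(-1, -6) = (0 + (-3 + 9)/(2 + 9))*(2 - 6) = (0 + 6/11)*(-4) = (6/11)*(-4) = -24/11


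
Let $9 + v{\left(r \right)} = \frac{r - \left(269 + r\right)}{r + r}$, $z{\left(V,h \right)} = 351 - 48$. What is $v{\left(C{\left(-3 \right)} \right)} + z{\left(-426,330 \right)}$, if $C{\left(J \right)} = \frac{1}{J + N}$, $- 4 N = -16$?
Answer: $\frac{319}{2} \approx 159.5$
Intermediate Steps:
$N = 4$ ($N = \left(- \frac{1}{4}\right) \left(-16\right) = 4$)
$C{\left(J \right)} = \frac{1}{4 + J}$ ($C{\left(J \right)} = \frac{1}{J + 4} = \frac{1}{4 + J}$)
$z{\left(V,h \right)} = 303$ ($z{\left(V,h \right)} = 351 - 48 = 303$)
$v{\left(r \right)} = -9 - \frac{269}{2 r}$ ($v{\left(r \right)} = -9 + \frac{r - \left(269 + r\right)}{r + r} = -9 - \frac{269}{2 r}$)
$v{\left(C{\left(-3 \right)} \right)} + z{\left(-426,330 \right)} = \left(-9 - \frac{269}{2 \frac{1}{4 - 3}}\right) + 303 = \left(-9 - \frac{269}{2 \cdot 1^{-1}}\right) + 303 = \left(-9 - \frac{269}{2 \cdot 1}\right) + 303 = \left(-9 - \frac{269}{2}\right) + 303 = - \frac{287}{2} + 303 = \frac{319}{2}$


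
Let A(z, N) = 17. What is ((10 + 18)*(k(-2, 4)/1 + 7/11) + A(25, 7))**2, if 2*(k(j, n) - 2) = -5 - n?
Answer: 149769/121 ≈ 1237.8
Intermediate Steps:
k(j, n) = -1/2 - n/2 (k(j, n) = 2 + (-5 - n)/2 = 2 + (-5/2 - n/2) = -1/2 - n/2)
((10 + 18)*(k(-2, 4)/1 + 7/11) + A(25, 7))**2 = ((10 + 18)*((-1/2 - 1/2*4)/1 + 7/11) + 17)**2 = (28*((-1/2 - 2)*1 + 7*(1/11)) + 17)**2 = (28*(-5/2*1 + 7/11) + 17)**2 = (28*(-5/2 + 7/11) + 17)**2 = (28*(-41/22) + 17)**2 = (-574/11 + 17)**2 = (-387/11)**2 = 149769/121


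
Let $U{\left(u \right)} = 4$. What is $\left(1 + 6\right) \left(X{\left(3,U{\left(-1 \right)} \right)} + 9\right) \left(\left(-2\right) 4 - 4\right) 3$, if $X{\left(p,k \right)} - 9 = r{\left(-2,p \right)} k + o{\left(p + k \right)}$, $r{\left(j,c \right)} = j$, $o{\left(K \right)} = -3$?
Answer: $-1764$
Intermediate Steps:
$X{\left(p,k \right)} = 6 - 2 k$ ($X{\left(p,k \right)} = 9 - \left(3 + 2 k\right) = 6 - 2 k$)
$\left(1 + 6\right) \left(X{\left(3,U{\left(-1 \right)} \right)} + 9\right) \left(\left(-2\right) 4 - 4\right) 3 = \left(1 + 6\right) \left(\left(6 - 8\right) + 9\right) \left(\left(-2\right) 4 - 4\right) 3 = 7 \left(\left(6 - 8\right) + 9\right) \left(-8 - 4\right) 3 = 7 \left(-2 + 9\right) \left(-12\right) 3 = 7 \cdot 7 \left(-12\right) 3 = 49 \left(-12\right) 3 = \left(-588\right) 3 = -1764$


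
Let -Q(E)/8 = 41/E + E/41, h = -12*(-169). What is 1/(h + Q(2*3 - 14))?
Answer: 41/84893 ≈ 0.00048296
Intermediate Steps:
h = 2028
Q(E) = -328/E - 8*E/41 (Q(E) = -8*(41/E + E/41) = -328/E - 8*E/41)
1/(h + Q(2*3 - 14)) = 1/(2028 + (-328/(2*3 - 14) - 8*(2*3 - 14)/41)) = 1/(2028 + (-328/(6 - 14) - 8*(6 - 14)/41)) = 1/(2028 + (-328/(-8) - 8/41*(-8))) = 1/(2028 + (-328*(-⅛) + 64/41)) = 1/(2028 + (41 + 64/41)) = 1/(2028 + 1745/41) = 1/(84893/41) = 41/84893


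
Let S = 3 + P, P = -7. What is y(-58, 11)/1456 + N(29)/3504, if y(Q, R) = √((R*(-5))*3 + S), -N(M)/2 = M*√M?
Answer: -29*√29/1752 + I/112 ≈ -0.089138 + 0.0089286*I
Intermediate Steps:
S = -4 (S = 3 - 7 = -4)
N(M) = -2*M^(3/2) (N(M) = -2*M*√M = -2*M^(3/2))
y(Q, R) = √(-4 - 15*R) (y(Q, R) = √((R*(-5))*3 - 4) = √(-5*R*3 - 4) = √(-15*R - 4) = √(-4 - 15*R))
y(-58, 11)/1456 + N(29)/3504 = √(-4 - 15*11)/1456 - 58*√29/3504 = √(-4 - 165)*(1/1456) - 58*√29*(1/3504) = √(-169)*(1/1456) - 58*√29*(1/3504) = (13*I)*(1/1456) - 29*√29/1752 = I/112 - 29*√29/1752 = -29*√29/1752 + I/112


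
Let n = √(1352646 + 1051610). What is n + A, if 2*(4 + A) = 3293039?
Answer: 3293031/2 + 4*√150266 ≈ 1.6481e+6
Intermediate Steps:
A = 3293031/2 (A = -4 + (½)*3293039 = -4 + 3293039/2 = 3293031/2 ≈ 1.6465e+6)
n = 4*√150266 (n = √2404256 = 4*√150266 ≈ 1550.6)
n + A = 4*√150266 + 3293031/2 = 3293031/2 + 4*√150266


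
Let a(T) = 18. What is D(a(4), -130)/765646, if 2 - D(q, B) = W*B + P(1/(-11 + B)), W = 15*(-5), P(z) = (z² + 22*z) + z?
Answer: -96898373/7610904063 ≈ -0.012732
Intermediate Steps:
P(z) = z² + 23*z
W = -75
D(q, B) = 2 + 75*B - (23 + 1/(-11 + B))/(-11 + B) (D(q, B) = 2 - (-75*B + (23 + 1/(-11 + B))/(-11 + B)) = 2 + (75*B - (23 + 1/(-11 + B))/(-11 + B)) = 2 + 75*B - (23 + 1/(-11 + B))/(-11 + B))
D(a(4), -130)/765646 = ((252 - 23*(-130) + (-11 - 130)²*(2 + 75*(-130)))/(-11 - 130)²)/765646 = ((252 + 2990 + (-141)²*(2 - 9750))/(-141)²)*(1/765646) = ((252 + 2990 + 19881*(-9748))/19881)*(1/765646) = ((252 + 2990 - 193799988)/19881)*(1/765646) = ((1/19881)*(-193796746))*(1/765646) = -193796746/19881*1/765646 = -96898373/7610904063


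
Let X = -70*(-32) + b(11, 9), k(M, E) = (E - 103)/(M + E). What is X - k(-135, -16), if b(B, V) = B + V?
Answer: 341141/151 ≈ 2259.2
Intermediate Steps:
k(M, E) = (-103 + E)/(E + M)
X = 2260 (X = -70*(-32) + (11 + 9) = 2240 + 20 = 2260)
X - k(-135, -16) = 2260 - (-103 - 16)/(-16 - 135) = 2260 - (-119)/(-151) = 2260 - (-1)*(-119)/151 = 2260 - 1*119/151 = 2260 - 119/151 = 341141/151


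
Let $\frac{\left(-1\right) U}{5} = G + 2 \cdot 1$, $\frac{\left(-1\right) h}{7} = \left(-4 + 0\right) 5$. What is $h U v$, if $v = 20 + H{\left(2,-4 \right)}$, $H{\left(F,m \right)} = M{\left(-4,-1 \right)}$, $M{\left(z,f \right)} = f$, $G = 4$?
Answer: $-79800$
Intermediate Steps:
$h = 140$ ($h = - 7 \left(-4 + 0\right) 5 = - 7 \left(\left(-4\right) 5\right) = \left(-7\right) \left(-20\right) = 140$)
$H{\left(F,m \right)} = -1$
$U = -30$ ($U = - 5 \left(4 + 2 \cdot 1\right) = - 5 \left(4 + 2\right) = \left(-5\right) 6 = -30$)
$v = 19$ ($v = 20 - 1 = 19$)
$h U v = 140 \left(-30\right) 19 = \left(-4200\right) 19 = -79800$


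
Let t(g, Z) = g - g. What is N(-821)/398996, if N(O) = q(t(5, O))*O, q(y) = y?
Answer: 0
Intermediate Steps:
t(g, Z) = 0
N(O) = 0 (N(O) = 0*O = 0)
N(-821)/398996 = 0/398996 = 0*(1/398996) = 0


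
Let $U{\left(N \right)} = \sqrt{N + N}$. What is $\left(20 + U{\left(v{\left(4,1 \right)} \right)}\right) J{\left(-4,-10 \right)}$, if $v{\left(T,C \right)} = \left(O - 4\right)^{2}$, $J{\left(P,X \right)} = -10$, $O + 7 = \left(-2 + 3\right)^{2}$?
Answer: $-200 - 100 \sqrt{2} \approx -341.42$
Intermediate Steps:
$O = -6$ ($O = -7 + \left(-2 + 3\right)^{2} = -7 + 1^{2} = -7 + 1 = -6$)
$v{\left(T,C \right)} = 100$ ($v{\left(T,C \right)} = \left(-6 - 4\right)^{2} = \left(-10\right)^{2} = 100$)
$U{\left(N \right)} = \sqrt{2} \sqrt{N}$ ($U{\left(N \right)} = \sqrt{2 N} = \sqrt{2} \sqrt{N}$)
$\left(20 + U{\left(v{\left(4,1 \right)} \right)}\right) J{\left(-4,-10 \right)} = \left(20 + \sqrt{2} \sqrt{100}\right) \left(-10\right) = \left(20 + \sqrt{2} \cdot 10\right) \left(-10\right) = \left(20 + 10 \sqrt{2}\right) \left(-10\right) = -200 - 100 \sqrt{2}$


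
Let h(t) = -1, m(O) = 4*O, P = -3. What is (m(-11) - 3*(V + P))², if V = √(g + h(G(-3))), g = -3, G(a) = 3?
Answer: 1189 + 420*I ≈ 1189.0 + 420.0*I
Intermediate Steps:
V = 2*I (V = √(-3 - 1) = √(-4) = 2*I ≈ 2.0*I)
(m(-11) - 3*(V + P))² = (4*(-11) - 3*(2*I - 3))² = (-44 - 3*(-3 + 2*I))² = (-44 + (9 - 6*I))² = (-35 - 6*I)²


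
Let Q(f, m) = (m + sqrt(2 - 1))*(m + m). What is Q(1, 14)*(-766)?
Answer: -321720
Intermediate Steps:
Q(f, m) = 2*m*(1 + m) (Q(f, m) = (m + sqrt(1))*(2*m) = (m + 1)*(2*m) = (1 + m)*(2*m) = 2*m*(1 + m))
Q(1, 14)*(-766) = (2*14*(1 + 14))*(-766) = (2*14*15)*(-766) = 420*(-766) = -321720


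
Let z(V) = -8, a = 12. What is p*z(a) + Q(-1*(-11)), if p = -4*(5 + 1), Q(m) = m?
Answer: 203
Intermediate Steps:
p = -24 (p = -4*6 = -24)
p*z(a) + Q(-1*(-11)) = -24*(-8) - 1*(-11) = 192 + 11 = 203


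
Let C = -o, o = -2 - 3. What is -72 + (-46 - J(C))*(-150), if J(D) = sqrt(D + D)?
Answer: 6828 + 150*sqrt(10) ≈ 7302.3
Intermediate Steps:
o = -5
C = 5 (C = -1*(-5) = 5)
J(D) = sqrt(2)*sqrt(D) (J(D) = sqrt(2*D) = sqrt(2)*sqrt(D))
-72 + (-46 - J(C))*(-150) = -72 + (-46 - sqrt(2)*sqrt(5))*(-150) = -72 + (-46 - sqrt(10))*(-150) = -72 + (6900 + 150*sqrt(10)) = 6828 + 150*sqrt(10)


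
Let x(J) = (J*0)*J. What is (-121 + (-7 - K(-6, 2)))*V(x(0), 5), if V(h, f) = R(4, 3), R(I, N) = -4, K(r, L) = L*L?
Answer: 528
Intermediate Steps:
K(r, L) = L²
x(J) = 0 (x(J) = 0*J = 0)
V(h, f) = -4
(-121 + (-7 - K(-6, 2)))*V(x(0), 5) = (-121 + (-7 - 1*2²))*(-4) = (-121 + (-7 - 1*4))*(-4) = (-121 + (-7 - 4))*(-4) = (-121 - 11)*(-4) = -132*(-4) = 528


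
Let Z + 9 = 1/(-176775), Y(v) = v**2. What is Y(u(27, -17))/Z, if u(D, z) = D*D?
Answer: -93945482775/1590976 ≈ -59049.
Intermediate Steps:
u(D, z) = D**2
Z = -1590976/176775 (Z = -9 + 1/(-176775) = -9 - 1/176775 = -1590976/176775 ≈ -9.0000)
Y(u(27, -17))/Z = (27**2)**2/(-1590976/176775) = 729**2*(-176775/1590976) = 531441*(-176775/1590976) = -93945482775/1590976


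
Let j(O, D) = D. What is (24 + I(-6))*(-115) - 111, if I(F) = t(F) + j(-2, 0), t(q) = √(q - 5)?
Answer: -2871 - 115*I*√11 ≈ -2871.0 - 381.41*I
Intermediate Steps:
t(q) = √(-5 + q)
I(F) = √(-5 + F) (I(F) = √(-5 + F) + 0 = √(-5 + F))
(24 + I(-6))*(-115) - 111 = (24 + √(-5 - 6))*(-115) - 111 = (24 + √(-11))*(-115) - 111 = (24 + I*√11)*(-115) - 111 = (-2760 - 115*I*√11) - 111 = -2871 - 115*I*√11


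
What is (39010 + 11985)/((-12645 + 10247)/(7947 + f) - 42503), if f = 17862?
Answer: -263225991/219392465 ≈ -1.1998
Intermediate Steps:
(39010 + 11985)/((-12645 + 10247)/(7947 + f) - 42503) = (39010 + 11985)/((-12645 + 10247)/(7947 + 17862) - 42503) = 50995/(-2398/25809 - 42503) = 50995/(-1096962325/25809) = 50995*(-25809/1096962325) = -263225991/219392465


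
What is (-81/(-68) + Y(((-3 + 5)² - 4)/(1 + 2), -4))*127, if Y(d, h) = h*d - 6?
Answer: -41529/68 ≈ -610.72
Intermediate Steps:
Y(d, h) = -6 + d*h (Y(d, h) = d*h - 6 = -6 + d*h)
(-81/(-68) + Y(((-3 + 5)² - 4)/(1 + 2), -4))*127 = (-81/(-68) + (-6 + (((-3 + 5)² - 4)/(1 + 2))*(-4)))*127 = (-81*(-1/68) + (-6 + ((2² - 4)/3)*(-4)))*127 = (81/68 + (-6 + ((4 - 4)*(⅓))*(-4)))*127 = (81/68 + (-6 + (0*(⅓))*(-4)))*127 = (81/68 + (-6 + 0*(-4)))*127 = (81/68 + (-6 + 0))*127 = (81/68 - 6)*127 = -327/68*127 = -41529/68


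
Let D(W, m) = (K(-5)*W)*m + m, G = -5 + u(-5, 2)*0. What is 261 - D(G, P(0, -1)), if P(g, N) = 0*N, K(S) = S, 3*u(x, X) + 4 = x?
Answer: 261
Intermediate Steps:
u(x, X) = -4/3 + x/3
P(g, N) = 0
G = -5 (G = -5 + (-4/3 + (⅓)*(-5))*0 = -5 + (-4/3 - 5/3)*0 = -5 - 3*0 = -5 + 0 = -5)
D(W, m) = m - 5*W*m (D(W, m) = (-5*W)*m + m = -5*W*m + m = m - 5*W*m)
261 - D(G, P(0, -1)) = 261 - 0*(1 - 5*(-5)) = 261 - 0*(1 + 25) = 261 - 0*26 = 261 - 1*0 = 261 + 0 = 261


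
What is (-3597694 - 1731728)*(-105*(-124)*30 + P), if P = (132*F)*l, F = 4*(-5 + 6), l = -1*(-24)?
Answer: -2149206668784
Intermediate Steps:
l = 24
F = 4 (F = 4*1 = 4)
P = 12672 (P = (132*4)*24 = 528*24 = 12672)
(-3597694 - 1731728)*(-105*(-124)*30 + P) = (-3597694 - 1731728)*(-105*(-124)*30 + 12672) = -5329422*(13020*30 + 12672) = -5329422*(390600 + 12672) = -5329422*403272 = -2149206668784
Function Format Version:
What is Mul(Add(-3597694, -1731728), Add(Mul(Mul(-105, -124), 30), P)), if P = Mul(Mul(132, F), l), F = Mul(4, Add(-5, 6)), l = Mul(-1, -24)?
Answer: -2149206668784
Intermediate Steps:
l = 24
F = 4 (F = Mul(4, 1) = 4)
P = 12672 (P = Mul(Mul(132, 4), 24) = Mul(528, 24) = 12672)
Mul(Add(-3597694, -1731728), Add(Mul(Mul(-105, -124), 30), P)) = Mul(Add(-3597694, -1731728), Add(Mul(Mul(-105, -124), 30), 12672)) = Mul(-5329422, Add(Mul(13020, 30), 12672)) = Mul(-5329422, Add(390600, 12672)) = Mul(-5329422, 403272) = -2149206668784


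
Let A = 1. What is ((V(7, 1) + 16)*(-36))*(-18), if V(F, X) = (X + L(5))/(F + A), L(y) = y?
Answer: 10854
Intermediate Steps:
V(F, X) = (5 + X)/(1 + F) (V(F, X) = (X + 5)/(F + 1) = (5 + X)/(1 + F))
((V(7, 1) + 16)*(-36))*(-18) = (((5 + 1)/(1 + 7) + 16)*(-36))*(-18) = ((6/8 + 16)*(-36))*(-18) = (((⅛)*6 + 16)*(-36))*(-18) = ((¾ + 16)*(-36))*(-18) = ((67/4)*(-36))*(-18) = -603*(-18) = 10854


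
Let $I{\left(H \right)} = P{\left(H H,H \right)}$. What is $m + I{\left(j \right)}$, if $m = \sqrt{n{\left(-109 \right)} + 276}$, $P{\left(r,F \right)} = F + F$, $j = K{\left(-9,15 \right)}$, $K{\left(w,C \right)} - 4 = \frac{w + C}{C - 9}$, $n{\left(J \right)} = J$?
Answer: $10 + \sqrt{167} \approx 22.923$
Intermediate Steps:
$K{\left(w,C \right)} = 4 + \frac{C + w}{-9 + C}$ ($K{\left(w,C \right)} = 4 + \frac{w + C}{C - 9} = 4 + \frac{C + w}{-9 + C}$)
$j = 5$ ($j = \frac{-36 - 9 + 5 \cdot 15}{-9 + 15} = \frac{-36 - 9 + 75}{6} = \frac{1}{6} \cdot 30 = 5$)
$P{\left(r,F \right)} = 2 F$
$I{\left(H \right)} = 2 H$
$m = \sqrt{167}$ ($m = \sqrt{-109 + 276} = \sqrt{167} \approx 12.923$)
$m + I{\left(j \right)} = \sqrt{167} + 2 \cdot 5 = \sqrt{167} + 10 = 10 + \sqrt{167}$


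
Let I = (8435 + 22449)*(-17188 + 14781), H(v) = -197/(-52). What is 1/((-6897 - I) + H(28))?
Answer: 52/3865206529 ≈ 1.3453e-8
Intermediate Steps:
H(v) = 197/52 (H(v) = -197*(-1/52) = 197/52)
I = -74337788 (I = 30884*(-2407) = -74337788)
1/((-6897 - I) + H(28)) = 1/((-6897 - 1*(-74337788)) + 197/52) = 1/((-6897 + 74337788) + 197/52) = 1/(74330891 + 197/52) = 1/(3865206529/52) = 52/3865206529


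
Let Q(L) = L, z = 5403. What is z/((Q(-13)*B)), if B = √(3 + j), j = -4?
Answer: 5403*I/13 ≈ 415.62*I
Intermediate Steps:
B = I (B = √(3 - 4) = √(-1) = I ≈ 1.0*I)
z/((Q(-13)*B)) = 5403/((-13*I)) = 5403*(I/13) = 5403*I/13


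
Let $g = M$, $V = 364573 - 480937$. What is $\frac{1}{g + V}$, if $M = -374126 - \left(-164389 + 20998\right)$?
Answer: $- \frac{1}{347099} \approx -2.881 \cdot 10^{-6}$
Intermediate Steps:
$M = -230735$ ($M = -374126 - -143391 = -374126 + 143391 = -230735$)
$V = -116364$
$g = -230735$
$\frac{1}{g + V} = \frac{1}{-230735 - 116364} = \frac{1}{-347099} = - \frac{1}{347099}$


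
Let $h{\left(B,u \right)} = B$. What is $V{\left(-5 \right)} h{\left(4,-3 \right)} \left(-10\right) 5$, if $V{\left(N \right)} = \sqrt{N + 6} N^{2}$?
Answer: $-5000$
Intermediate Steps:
$V{\left(N \right)} = N^{2} \sqrt{6 + N}$ ($V{\left(N \right)} = \sqrt{6 + N} N^{2} = N^{2} \sqrt{6 + N}$)
$V{\left(-5 \right)} h{\left(4,-3 \right)} \left(-10\right) 5 = \left(-5\right)^{2} \sqrt{6 - 5} \cdot 4 \left(-10\right) 5 = 25 \sqrt{1} \cdot 4 \left(-10\right) 5 = 25 \cdot 1 \cdot 4 \left(-10\right) 5 = 25 \cdot 4 \left(-10\right) 5 = 100 \left(-10\right) 5 = \left(-1000\right) 5 = -5000$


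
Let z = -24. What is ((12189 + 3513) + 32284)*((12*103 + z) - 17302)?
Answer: -772094740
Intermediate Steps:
((12189 + 3513) + 32284)*((12*103 + z) - 17302) = ((12189 + 3513) + 32284)*((12*103 - 24) - 17302) = (15702 + 32284)*((1236 - 24) - 17302) = 47986*(1212 - 17302) = 47986*(-16090) = -772094740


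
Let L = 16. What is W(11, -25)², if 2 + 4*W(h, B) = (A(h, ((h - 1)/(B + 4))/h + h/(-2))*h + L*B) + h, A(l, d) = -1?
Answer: 40401/4 ≈ 10100.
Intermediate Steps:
W(h, B) = -½ + 4*B (W(h, B) = -½ + ((-h + 16*B) + h)/4 = -½ + (16*B)/4 = -½ + 4*B)
W(11, -25)² = (-½ + 4*(-25))² = (-½ - 100)² = (-201/2)² = 40401/4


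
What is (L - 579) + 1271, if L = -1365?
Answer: -673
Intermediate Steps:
(L - 579) + 1271 = (-1365 - 579) + 1271 = -1944 + 1271 = -673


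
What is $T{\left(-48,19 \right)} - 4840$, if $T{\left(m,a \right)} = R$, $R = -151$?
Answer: $-4991$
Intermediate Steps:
$T{\left(m,a \right)} = -151$
$T{\left(-48,19 \right)} - 4840 = -151 - 4840 = -4991$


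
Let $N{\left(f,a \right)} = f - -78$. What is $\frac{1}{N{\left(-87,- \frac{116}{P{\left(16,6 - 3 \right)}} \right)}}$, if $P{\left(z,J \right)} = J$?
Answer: $- \frac{1}{9} \approx -0.11111$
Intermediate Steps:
$N{\left(f,a \right)} = 78 + f$ ($N{\left(f,a \right)} = f + 78 = 78 + f$)
$\frac{1}{N{\left(-87,- \frac{116}{P{\left(16,6 - 3 \right)}} \right)}} = \frac{1}{78 - 87} = \frac{1}{-9} = - \frac{1}{9}$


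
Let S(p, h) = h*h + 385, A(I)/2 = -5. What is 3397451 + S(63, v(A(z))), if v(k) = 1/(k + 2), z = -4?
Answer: 217461505/64 ≈ 3.3978e+6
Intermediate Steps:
A(I) = -10 (A(I) = 2*(-5) = -10)
v(k) = 1/(2 + k)
S(p, h) = 385 + h² (S(p, h) = h² + 385 = 385 + h²)
3397451 + S(63, v(A(z))) = 3397451 + (385 + (1/(2 - 10))²) = 3397451 + (385 + (1/(-8))²) = 3397451 + (385 + (-⅛)²) = 3397451 + (385 + 1/64) = 3397451 + 24641/64 = 217461505/64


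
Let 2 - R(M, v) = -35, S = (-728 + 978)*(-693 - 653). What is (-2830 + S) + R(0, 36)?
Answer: -339293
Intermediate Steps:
S = -336500 (S = 250*(-1346) = -336500)
R(M, v) = 37 (R(M, v) = 2 - 1*(-35) = 2 + 35 = 37)
(-2830 + S) + R(0, 36) = (-2830 - 336500) + 37 = -339330 + 37 = -339293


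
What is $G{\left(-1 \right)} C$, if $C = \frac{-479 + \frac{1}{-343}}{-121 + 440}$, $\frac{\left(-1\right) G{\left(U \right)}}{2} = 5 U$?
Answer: $- \frac{1642980}{109417} \approx -15.016$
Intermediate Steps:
$G{\left(U \right)} = - 10 U$ ($G{\left(U \right)} = - 2 \cdot 5 U = - 10 U$)
$C = - \frac{164298}{109417}$ ($C = \frac{-479 - \frac{1}{343}}{319} = \left(- \frac{164298}{343}\right) \frac{1}{319} = - \frac{164298}{109417} \approx -1.5016$)
$G{\left(-1 \right)} C = \left(-10\right) \left(-1\right) \left(- \frac{164298}{109417}\right) = 10 \left(- \frac{164298}{109417}\right) = - \frac{1642980}{109417}$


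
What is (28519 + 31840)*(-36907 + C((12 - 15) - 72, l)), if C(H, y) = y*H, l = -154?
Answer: -1530523163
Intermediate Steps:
C(H, y) = H*y
(28519 + 31840)*(-36907 + C((12 - 15) - 72, l)) = (28519 + 31840)*(-36907 + ((12 - 15) - 72)*(-154)) = 60359*(-36907 + (-3 - 72)*(-154)) = 60359*(-36907 - 75*(-154)) = 60359*(-36907 + 11550) = 60359*(-25357) = -1530523163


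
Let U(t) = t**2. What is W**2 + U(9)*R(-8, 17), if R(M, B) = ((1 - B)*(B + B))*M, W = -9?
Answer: 352593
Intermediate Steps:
R(M, B) = 2*B*M*(1 - B) (R(M, B) = ((1 - B)*(2*B))*M = (2*B*(1 - B))*M = 2*B*M*(1 - B))
W**2 + U(9)*R(-8, 17) = (-9)**2 + 9**2*(2*17*(-8)*(1 - 1*17)) = 81 + 81*(2*17*(-8)*(1 - 17)) = 81 + 81*(2*17*(-8)*(-16)) = 81 + 81*4352 = 81 + 352512 = 352593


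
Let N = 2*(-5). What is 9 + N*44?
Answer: -431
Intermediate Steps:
N = -10
9 + N*44 = 9 - 10*44 = 9 - 440 = -431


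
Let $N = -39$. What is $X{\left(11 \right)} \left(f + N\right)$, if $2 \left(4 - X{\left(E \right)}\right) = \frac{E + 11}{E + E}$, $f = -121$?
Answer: $-560$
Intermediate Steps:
$X{\left(E \right)} = 4 - \frac{11 + E}{4 E}$ ($X{\left(E \right)} = 4 - \frac{\left(E + 11\right) \frac{1}{E + E}}{2} = 4 - \frac{\left(11 + E\right) \frac{1}{2 E}}{2} = 4 - \frac{\frac{1}{2} \frac{1}{E} \left(11 + E\right)}{2} = 4 - \frac{11 + E}{4 E}$)
$X{\left(11 \right)} \left(f + N\right) = \frac{-11 + 15 \cdot 11}{4 \cdot 11} \left(-121 - 39\right) = \frac{1}{4} \cdot \frac{1}{11} \left(-11 + 165\right) \left(-160\right) = \frac{1}{4} \cdot \frac{1}{11} \cdot 154 \left(-160\right) = \frac{7}{2} \left(-160\right) = -560$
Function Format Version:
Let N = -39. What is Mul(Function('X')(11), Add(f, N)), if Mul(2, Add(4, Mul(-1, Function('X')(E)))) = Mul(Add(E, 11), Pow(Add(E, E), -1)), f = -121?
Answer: -560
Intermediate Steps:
Function('X')(E) = Add(4, Mul(Rational(-1, 4), Pow(E, -1), Add(11, E))) (Function('X')(E) = Add(4, Mul(Rational(-1, 2), Mul(Add(E, 11), Pow(Add(E, E), -1)))) = Add(4, Mul(Rational(-1, 2), Mul(Add(11, E), Pow(Mul(2, E), -1)))) = Add(4, Mul(Rational(-1, 2), Mul(Add(11, E), Mul(Rational(1, 2), Pow(E, -1))))) = Add(4, Mul(Rational(-1, 2), Mul(Rational(1, 2), Pow(E, -1), Add(11, E)))) = Add(4, Mul(Rational(-1, 4), Pow(E, -1), Add(11, E))))
Mul(Function('X')(11), Add(f, N)) = Mul(Mul(Rational(1, 4), Pow(11, -1), Add(-11, Mul(15, 11))), Add(-121, -39)) = Mul(Mul(Rational(1, 4), Rational(1, 11), Add(-11, 165)), -160) = Mul(Mul(Rational(1, 4), Rational(1, 11), 154), -160) = Mul(Rational(7, 2), -160) = -560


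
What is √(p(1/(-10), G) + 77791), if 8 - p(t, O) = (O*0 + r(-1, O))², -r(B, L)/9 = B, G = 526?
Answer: √77718 ≈ 278.78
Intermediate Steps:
r(B, L) = -9*B
p(t, O) = -73 (p(t, O) = 8 - (O*0 - 9*(-1))² = 8 - (0 + 9)² = 8 - 1*9² = 8 - 1*81 = 8 - 81 = -73)
√(p(1/(-10), G) + 77791) = √(-73 + 77791) = √77718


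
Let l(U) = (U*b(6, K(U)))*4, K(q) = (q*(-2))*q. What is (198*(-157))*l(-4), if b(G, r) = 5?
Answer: 2486880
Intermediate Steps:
K(q) = -2*q² (K(q) = (-2*q)*q = -2*q²)
l(U) = 20*U (l(U) = (U*5)*4 = (5*U)*4 = 20*U)
(198*(-157))*l(-4) = (198*(-157))*(20*(-4)) = -31086*(-80) = 2486880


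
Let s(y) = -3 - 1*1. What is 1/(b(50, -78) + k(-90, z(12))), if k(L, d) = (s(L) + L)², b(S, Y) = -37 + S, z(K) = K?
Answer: 1/8849 ≈ 0.00011301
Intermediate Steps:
s(y) = -4 (s(y) = -3 - 1 = -4)
k(L, d) = (-4 + L)²
1/(b(50, -78) + k(-90, z(12))) = 1/((-37 + 50) + (-4 - 90)²) = 1/(13 + (-94)²) = 1/(13 + 8836) = 1/8849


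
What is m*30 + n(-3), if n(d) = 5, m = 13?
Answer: 395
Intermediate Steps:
m*30 + n(-3) = 13*30 + 5 = 390 + 5 = 395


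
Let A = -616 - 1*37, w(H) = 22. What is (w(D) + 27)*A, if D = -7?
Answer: -31997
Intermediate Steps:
A = -653 (A = -616 - 37 = -653)
(w(D) + 27)*A = (22 + 27)*(-653) = 49*(-653) = -31997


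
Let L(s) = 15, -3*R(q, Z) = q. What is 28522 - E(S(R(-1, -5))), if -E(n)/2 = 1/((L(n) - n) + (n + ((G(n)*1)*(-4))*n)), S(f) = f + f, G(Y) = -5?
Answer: 2424376/85 ≈ 28522.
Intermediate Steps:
R(q, Z) = -q/3
S(f) = 2*f
E(n) = -2/(15 + 20*n) (E(n) = -2/((15 - n) + (n + (-5*1*(-4))*n)) = -2/((15 - n) + (n + (-5*(-4))*n)) = -2/((15 - n) + (n + 20*n)) = -2/((15 - n) + 21*n) = -2/(15 + 20*n))
28522 - E(S(R(-1, -5))) = 28522 - 2/(5*(-3 - 8*(-⅓*(-1)))) = 28522 - 2/(5*(-3 - 8/3)) = 28522 - 2/(5*(-17/3)) = 28522 - 2*(-3)/(5*17) = 28522 - 1*(-6/85) = 28522 + 6/85 = 2424376/85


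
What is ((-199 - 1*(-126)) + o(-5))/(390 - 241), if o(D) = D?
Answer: -78/149 ≈ -0.52349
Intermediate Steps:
((-199 - 1*(-126)) + o(-5))/(390 - 241) = ((-199 - 1*(-126)) - 5)/(390 - 241) = ((-199 + 126) - 5)/149 = (-73 - 5)*(1/149) = -78*1/149 = -78/149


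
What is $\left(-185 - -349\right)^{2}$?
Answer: $26896$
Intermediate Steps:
$\left(-185 - -349\right)^{2} = \left(-185 + 349\right)^{2} = 164^{2} = 26896$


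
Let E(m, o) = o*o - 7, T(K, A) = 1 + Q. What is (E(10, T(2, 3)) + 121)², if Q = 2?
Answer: 15129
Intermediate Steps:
T(K, A) = 3 (T(K, A) = 1 + 2 = 3)
E(m, o) = -7 + o² (E(m, o) = o² - 7 = -7 + o²)
(E(10, T(2, 3)) + 121)² = ((-7 + 3²) + 121)² = ((-7 + 9) + 121)² = (2 + 121)² = 123² = 15129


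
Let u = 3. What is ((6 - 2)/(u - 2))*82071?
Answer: 328284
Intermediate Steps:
((6 - 2)/(u - 2))*82071 = ((6 - 2)/(3 - 2))*82071 = (4/1)*82071 = (4*1)*82071 = 4*82071 = 328284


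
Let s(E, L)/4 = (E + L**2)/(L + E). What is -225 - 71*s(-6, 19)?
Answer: -103745/13 ≈ -7980.4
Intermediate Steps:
s(E, L) = 4*(E + L**2)/(E + L) (s(E, L) = 4*((E + L**2)/(L + E)) = 4*((E + L**2)/(E + L)) = 4*(E + L**2)/(E + L))
-225 - 71*s(-6, 19) = -225 - 284*(-6 + 19**2)/(-6 + 19) = -225 - 284*(-6 + 361)/13 = -225 - 284*355/13 = -225 - 71*1420/13 = -225 - 100820/13 = -103745/13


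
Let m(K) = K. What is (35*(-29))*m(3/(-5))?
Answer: 609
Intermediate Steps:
(35*(-29))*m(3/(-5)) = (35*(-29))*(3/(-5)) = -3045*(-1)/5 = -1015*(-⅗) = 609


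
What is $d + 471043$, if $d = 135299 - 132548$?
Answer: $473794$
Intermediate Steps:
$d = 2751$ ($d = 135299 - 132548 = 2751$)
$d + 471043 = 2751 + 471043 = 473794$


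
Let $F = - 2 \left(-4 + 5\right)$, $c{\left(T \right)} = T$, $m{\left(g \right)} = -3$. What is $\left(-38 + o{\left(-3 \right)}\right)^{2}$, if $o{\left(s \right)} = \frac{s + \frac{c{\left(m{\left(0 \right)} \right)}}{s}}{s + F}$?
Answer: $\frac{35344}{25} \approx 1413.8$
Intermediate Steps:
$F = -2$ ($F = \left(-2\right) 1 = -2$)
$o{\left(s \right)} = \frac{s - \frac{3}{s}}{-2 + s}$ ($o{\left(s \right)} = \frac{s - \frac{3}{s}}{s - 2} = \frac{s - \frac{3}{s}}{-2 + s}$)
$\left(-38 + o{\left(-3 \right)}\right)^{2} = \left(-38 + \frac{-3 + \left(-3\right)^{2}}{\left(-3\right) \left(-2 - 3\right)}\right)^{2} = \left(-38 - \frac{-3 + 9}{3 \left(-5\right)}\right)^{2} = \left(-38 - \left(- \frac{1}{15}\right) 6\right)^{2} = \left(-38 + \frac{2}{5}\right)^{2} = \left(- \frac{188}{5}\right)^{2} = \frac{35344}{25}$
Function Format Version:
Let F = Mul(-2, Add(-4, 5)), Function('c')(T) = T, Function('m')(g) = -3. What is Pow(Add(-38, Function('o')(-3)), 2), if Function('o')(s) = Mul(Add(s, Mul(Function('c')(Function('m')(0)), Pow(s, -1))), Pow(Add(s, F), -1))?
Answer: Rational(35344, 25) ≈ 1413.8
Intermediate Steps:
F = -2 (F = Mul(-2, 1) = -2)
Function('o')(s) = Mul(Pow(Add(-2, s), -1), Add(s, Mul(-3, Pow(s, -1)))) (Function('o')(s) = Mul(Add(s, Mul(-3, Pow(s, -1))), Pow(Add(s, -2), -1)) = Mul(Add(s, Mul(-3, Pow(s, -1))), Pow(Add(-2, s), -1)) = Mul(Pow(Add(-2, s), -1), Add(s, Mul(-3, Pow(s, -1)))))
Pow(Add(-38, Function('o')(-3)), 2) = Pow(Add(-38, Mul(Pow(-3, -1), Pow(Add(-2, -3), -1), Add(-3, Pow(-3, 2)))), 2) = Pow(Add(-38, Mul(Rational(-1, 3), Pow(-5, -1), Add(-3, 9))), 2) = Pow(Add(-38, Mul(Rational(-1, 3), Rational(-1, 5), 6)), 2) = Pow(Add(-38, Rational(2, 5)), 2) = Pow(Rational(-188, 5), 2) = Rational(35344, 25)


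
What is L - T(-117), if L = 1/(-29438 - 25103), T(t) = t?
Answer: 6381296/54541 ≈ 117.00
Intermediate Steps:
L = -1/54541 (L = 1/(-54541) = -1/54541 ≈ -1.8335e-5)
L - T(-117) = -1/54541 - 1*(-117) = -1/54541 + 117 = 6381296/54541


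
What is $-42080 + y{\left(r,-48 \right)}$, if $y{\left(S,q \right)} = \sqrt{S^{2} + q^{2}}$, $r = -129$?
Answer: $-42080 + 3 \sqrt{2105} \approx -41942.0$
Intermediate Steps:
$-42080 + y{\left(r,-48 \right)} = -42080 + \sqrt{\left(-129\right)^{2} + \left(-48\right)^{2}} = -42080 + \sqrt{16641 + 2304} = -42080 + \sqrt{18945} = -42080 + 3 \sqrt{2105}$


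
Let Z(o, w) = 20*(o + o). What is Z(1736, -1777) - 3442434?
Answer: -3372994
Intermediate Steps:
Z(o, w) = 40*o (Z(o, w) = 20*(2*o) = 40*o)
Z(1736, -1777) - 3442434 = 40*1736 - 3442434 = 69440 - 3442434 = -3372994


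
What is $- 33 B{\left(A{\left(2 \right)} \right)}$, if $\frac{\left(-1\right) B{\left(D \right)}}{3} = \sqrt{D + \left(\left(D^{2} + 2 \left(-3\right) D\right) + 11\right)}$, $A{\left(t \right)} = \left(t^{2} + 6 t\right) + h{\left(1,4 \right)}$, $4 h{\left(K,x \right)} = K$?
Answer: $\frac{99 \sqrt{3101}}{4} \approx 1378.2$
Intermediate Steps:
$h{\left(K,x \right)} = \frac{K}{4}$
$A{\left(t \right)} = \frac{1}{4} + t^{2} + 6 t$ ($A{\left(t \right)} = \left(t^{2} + 6 t\right) + \frac{1}{4} \cdot 1 = \left(t^{2} + 6 t\right) + \frac{1}{4} = \frac{1}{4} + t^{2} + 6 t$)
$B{\left(D \right)} = - 3 \sqrt{11 + D^{2} - 5 D}$ ($B{\left(D \right)} = - 3 \sqrt{D + \left(\left(D^{2} + 2 \left(-3\right) D\right) + 11\right)} = - 3 \sqrt{D + \left(\left(D^{2} - 6 D\right) + 11\right)} = - 3 \sqrt{D + \left(11 + D^{2} - 6 D\right)} = - 3 \sqrt{11 + D^{2} - 5 D}$)
$- 33 B{\left(A{\left(2 \right)} \right)} = - 33 \left(- 3 \sqrt{11 + \left(\frac{1}{4} + 2^{2} + 6 \cdot 2\right)^{2} - 5 \left(\frac{1}{4} + 2^{2} + 6 \cdot 2\right)}\right) = - 33 \left(- 3 \sqrt{11 + \left(\frac{1}{4} + 4 + 12\right)^{2} - 5 \left(\frac{1}{4} + 4 + 12\right)}\right) = - 33 \left(- 3 \sqrt{11 + \left(\frac{65}{4}\right)^{2} - \frac{325}{4}}\right) = - 33 \left(- 3 \sqrt{11 + \frac{4225}{16} - \frac{325}{4}}\right) = - 33 \left(- 3 \sqrt{\frac{3101}{16}}\right) = - 33 \left(- 3 \frac{\sqrt{3101}}{4}\right) = - 33 \left(- \frac{3 \sqrt{3101}}{4}\right) = \frac{99 \sqrt{3101}}{4}$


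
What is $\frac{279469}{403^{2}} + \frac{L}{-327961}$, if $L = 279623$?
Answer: $\frac{46241640902}{53263818049} \approx 0.86816$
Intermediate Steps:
$\frac{279469}{403^{2}} + \frac{L}{-327961} = \frac{279469}{403^{2}} + \frac{279623}{-327961} = \frac{279469}{162409} + 279623 \left(- \frac{1}{327961}\right) = 279469 \cdot \frac{1}{162409} - \frac{279623}{327961} = \frac{279469}{162409} - \frac{279623}{327961} = \frac{46241640902}{53263818049}$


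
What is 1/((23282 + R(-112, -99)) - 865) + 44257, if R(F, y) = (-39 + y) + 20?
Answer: 986886844/22299 ≈ 44257.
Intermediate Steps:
R(F, y) = -19 + y
1/((23282 + R(-112, -99)) - 865) + 44257 = 1/((23282 + (-19 - 99)) - 865) + 44257 = 1/((23282 - 118) - 865) + 44257 = 1/(23164 - 865) + 44257 = 1/22299 + 44257 = 986886844/22299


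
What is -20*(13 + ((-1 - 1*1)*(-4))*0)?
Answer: -260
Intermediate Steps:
-20*(13 + ((-1 - 1*1)*(-4))*0) = -20*(13 + ((-1 - 1)*(-4))*0) = -20*(13 - 2*(-4)*0) = -20*(13 + 8*0) = -20*(13 + 0) = -20*13 = -260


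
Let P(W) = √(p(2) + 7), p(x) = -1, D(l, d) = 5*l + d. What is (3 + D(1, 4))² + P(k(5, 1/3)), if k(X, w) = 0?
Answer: 144 + √6 ≈ 146.45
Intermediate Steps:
D(l, d) = d + 5*l
P(W) = √6 (P(W) = √(-1 + 7) = √6)
(3 + D(1, 4))² + P(k(5, 1/3)) = (3 + (4 + 5*1))² + √6 = (3 + (4 + 5))² + √6 = (3 + 9)² + √6 = 12² + √6 = 144 + √6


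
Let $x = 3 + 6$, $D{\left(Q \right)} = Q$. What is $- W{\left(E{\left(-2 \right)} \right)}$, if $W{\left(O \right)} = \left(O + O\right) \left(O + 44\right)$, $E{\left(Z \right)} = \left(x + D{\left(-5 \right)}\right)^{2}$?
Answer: $-1920$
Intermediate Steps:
$x = 9$
$E{\left(Z \right)} = 16$ ($E{\left(Z \right)} = \left(9 - 5\right)^{2} = 4^{2} = 16$)
$W{\left(O \right)} = 2 O \left(44 + O\right)$
$- W{\left(E{\left(-2 \right)} \right)} = - 2 \cdot 16 \left(44 + 16\right) = - 2 \cdot 16 \cdot 60 = \left(-1\right) 1920 = -1920$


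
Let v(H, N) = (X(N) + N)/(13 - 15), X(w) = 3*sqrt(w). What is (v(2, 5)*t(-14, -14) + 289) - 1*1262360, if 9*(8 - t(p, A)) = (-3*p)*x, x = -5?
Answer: -3786448/3 - 47*sqrt(5) ≈ -1.2623e+6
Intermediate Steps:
t(p, A) = 8 - 5*p/3 (t(p, A) = 8 - (-3*p)*(-5)/9 = 8 - 5*p/3)
v(H, N) = -3*sqrt(N)/2 - N/2 (v(H, N) = (3*sqrt(N) + N)/(13 - 15) = (N + 3*sqrt(N))/(-2) = (N + 3*sqrt(N))*(-1/2) = -3*sqrt(N)/2 - N/2)
(v(2, 5)*t(-14, -14) + 289) - 1*1262360 = ((-3*sqrt(5)/2 - 1/2*5)*(8 - 5/3*(-14)) + 289) - 1*1262360 = ((-3*sqrt(5)/2 - 5/2)*(8 + 70/3) + 289) - 1262360 = ((-5/2 - 3*sqrt(5)/2)*(94/3) + 289) - 1262360 = ((-235/3 - 47*sqrt(5)) + 289) - 1262360 = (632/3 - 47*sqrt(5)) - 1262360 = -3786448/3 - 47*sqrt(5)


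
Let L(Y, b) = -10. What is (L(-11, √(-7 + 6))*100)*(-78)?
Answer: 78000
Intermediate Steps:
(L(-11, √(-7 + 6))*100)*(-78) = -10*100*(-78) = -1000*(-78) = 78000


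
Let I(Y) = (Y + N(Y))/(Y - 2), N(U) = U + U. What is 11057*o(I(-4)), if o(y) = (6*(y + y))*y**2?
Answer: 1061472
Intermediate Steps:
N(U) = 2*U
I(Y) = 3*Y/(-2 + Y) (I(Y) = (Y + 2*Y)/(Y - 2) = (3*Y)/(-2 + Y) = 3*Y/(-2 + Y))
o(y) = 12*y**3 (o(y) = (6*(2*y))*y**2 = (12*y)*y**2 = 12*y**3)
11057*o(I(-4)) = 11057*(12*(3*(-4)/(-2 - 4))**3) = 11057*(12*(3*(-4)/(-6))**3) = 11057*(12*(3*(-4)*(-1/6))**3) = 11057*(12*2**3) = 11057*(12*8) = 11057*96 = 1061472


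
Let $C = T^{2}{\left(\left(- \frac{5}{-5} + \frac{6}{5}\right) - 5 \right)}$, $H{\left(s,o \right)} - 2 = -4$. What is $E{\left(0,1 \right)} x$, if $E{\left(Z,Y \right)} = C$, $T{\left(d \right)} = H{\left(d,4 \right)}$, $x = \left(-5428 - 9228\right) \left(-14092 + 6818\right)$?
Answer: $426430976$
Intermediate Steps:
$x = 106607744$ ($x = \left(-14656\right) \left(-7274\right) = 106607744$)
$H{\left(s,o \right)} = -2$ ($H{\left(s,o \right)} = 2 - 4 = -2$)
$T{\left(d \right)} = -2$
$C = 4$ ($C = \left(-2\right)^{2} = 4$)
$E{\left(Z,Y \right)} = 4$
$E{\left(0,1 \right)} x = 4 \cdot 106607744 = 426430976$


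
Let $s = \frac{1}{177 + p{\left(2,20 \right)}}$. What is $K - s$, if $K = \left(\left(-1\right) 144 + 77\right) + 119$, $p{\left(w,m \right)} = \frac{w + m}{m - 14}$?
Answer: $\frac{28181}{542} \approx 51.994$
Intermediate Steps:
$p{\left(w,m \right)} = \frac{m + w}{-14 + m}$
$s = \frac{3}{542}$ ($s = \frac{1}{177 + \frac{20 + 2}{-14 + 20}} = \frac{1}{177 + \frac{1}{6} \cdot 22} = \frac{1}{177 + \frac{11}{3}} = \frac{1}{\frac{542}{3}} = \frac{3}{542} \approx 0.0055351$)
$K = 52$ ($K = \left(-144 + 77\right) + 119 = -67 + 119 = 52$)
$K - s = 52 - \frac{3}{542} = \frac{28181}{542}$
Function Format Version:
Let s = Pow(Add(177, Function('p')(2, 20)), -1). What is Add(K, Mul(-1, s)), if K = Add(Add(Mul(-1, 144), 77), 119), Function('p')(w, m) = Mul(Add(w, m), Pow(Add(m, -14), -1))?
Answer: Rational(28181, 542) ≈ 51.994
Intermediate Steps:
Function('p')(w, m) = Mul(Pow(Add(-14, m), -1), Add(m, w)) (Function('p')(w, m) = Mul(Add(m, w), Pow(Add(-14, m), -1)) = Mul(Pow(Add(-14, m), -1), Add(m, w)))
s = Rational(3, 542) (s = Pow(Add(177, Mul(Pow(Add(-14, 20), -1), Add(20, 2))), -1) = Pow(Add(177, Mul(Pow(6, -1), 22)), -1) = Pow(Add(177, Mul(Rational(1, 6), 22)), -1) = Pow(Add(177, Rational(11, 3)), -1) = Pow(Rational(542, 3), -1) = Rational(3, 542) ≈ 0.0055351)
K = 52 (K = Add(Add(-144, 77), 119) = Add(-67, 119) = 52)
Add(K, Mul(-1, s)) = Add(52, Mul(-1, Rational(3, 542))) = Add(52, Rational(-3, 542)) = Rational(28181, 542)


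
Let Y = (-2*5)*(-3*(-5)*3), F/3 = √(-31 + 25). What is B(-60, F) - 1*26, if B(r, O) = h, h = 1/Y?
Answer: -11701/450 ≈ -26.002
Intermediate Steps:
F = 3*I*√6 (F = 3*√(-31 + 25) = 3*√(-6) = 3*(I*√6) = 3*I*√6 ≈ 7.3485*I)
Y = -450 (Y = -150*3 = -10*45 = -450)
h = -1/450 (h = 1/(-450) = -1/450 ≈ -0.0022222)
B(r, O) = -1/450
B(-60, F) - 1*26 = -1/450 - 1*26 = -1/450 - 26 = -11701/450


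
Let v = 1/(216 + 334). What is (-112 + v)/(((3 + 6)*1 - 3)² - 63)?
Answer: 20533/4950 ≈ 4.1481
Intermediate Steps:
v = 1/550 ≈ 0.0018182
(-112 + v)/(((3 + 6)*1 - 3)² - 63) = (-112 + 1/550)/(((3 + 6)*1 - 3)² - 63) = -61599/(550*((9*1 - 3)² - 63)) = -61599/(550*((9 - 3)² - 63)) = -61599/(550*(6² - 63)) = -61599/(550*(36 - 63)) = -61599/550/(-27) = -61599/550*(-1/27) = 20533/4950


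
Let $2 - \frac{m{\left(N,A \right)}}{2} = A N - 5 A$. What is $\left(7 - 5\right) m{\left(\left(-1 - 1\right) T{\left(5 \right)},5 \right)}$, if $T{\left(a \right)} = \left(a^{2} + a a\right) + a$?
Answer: $2308$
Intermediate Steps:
$T{\left(a \right)} = a + 2 a^{2}$ ($T{\left(a \right)} = \left(a^{2} + a^{2}\right) + a = 2 a^{2} + a = a + 2 a^{2}$)
$m{\left(N,A \right)} = 4 + 10 A - 2 A N$ ($m{\left(N,A \right)} = 4 - 2 \left(A N - 5 A\right) = 4 - 2 \left(- 5 A + A N\right) = 4 - \left(- 10 A + 2 A N\right) = 4 + 10 A - 2 A N$)
$\left(7 - 5\right) m{\left(\left(-1 - 1\right) T{\left(5 \right)},5 \right)} = \left(7 - 5\right) \left(4 + 10 \cdot 5 - 10 \left(-1 - 1\right) 5 \left(1 + 2 \cdot 5\right)\right) = 2 \left(4 + 50 - 10 \left(- 2 \cdot 5 \left(1 + 10\right)\right)\right) = 2 \left(4 + 50 - 10 \left(- 2 \cdot 5 \cdot 11\right)\right) = 2 \left(4 + 50 - 10 \left(\left(-2\right) 55\right)\right) = 2 \left(4 + 50 - 10 \left(-110\right)\right) = 2 \left(4 + 50 + 1100\right) = 2 \cdot 1154 = 2308$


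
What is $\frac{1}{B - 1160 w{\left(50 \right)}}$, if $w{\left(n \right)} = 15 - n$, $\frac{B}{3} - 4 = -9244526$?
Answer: $- \frac{1}{27692966} \approx -3.611 \cdot 10^{-8}$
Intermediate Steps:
$B = -27733566$ ($B = 12 + 3 \left(-9244526\right) = 12 - 27733578 = -27733566$)
$\frac{1}{B - 1160 w{\left(50 \right)}} = \frac{1}{-27733566 - 1160 \left(15 - 50\right)} = \frac{1}{-27733566 - -40600} = \frac{1}{-27733566 + 40600} = \frac{1}{-27692966} = - \frac{1}{27692966}$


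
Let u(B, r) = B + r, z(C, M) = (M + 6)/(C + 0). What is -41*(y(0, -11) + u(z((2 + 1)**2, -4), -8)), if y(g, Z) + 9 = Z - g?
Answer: 10250/9 ≈ 1138.9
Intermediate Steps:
y(g, Z) = -9 + Z - g (y(g, Z) = -9 + (Z - g) = -9 + Z - g)
z(C, M) = (6 + M)/C
-41*(y(0, -11) + u(z((2 + 1)**2, -4), -8)) = -41*((-9 - 11 - 1*0) + ((6 - 4)/((2 + 1)**2) - 8)) = -41*((-9 - 11 + 0) + (2/3**2 - 8)) = -41*(-20 + (2/9 - 8)) = -41*(-20 - 70/9) = -41*(-250/9) = 10250/9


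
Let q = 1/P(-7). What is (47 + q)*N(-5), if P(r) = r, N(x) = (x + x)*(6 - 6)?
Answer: 0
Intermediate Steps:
N(x) = 0 (N(x) = (2*x)*0 = 0)
q = -⅐ (q = 1/(-7) = -⅐ ≈ -0.14286)
(47 + q)*N(-5) = (47 - ⅐)*0 = (328/7)*0 = 0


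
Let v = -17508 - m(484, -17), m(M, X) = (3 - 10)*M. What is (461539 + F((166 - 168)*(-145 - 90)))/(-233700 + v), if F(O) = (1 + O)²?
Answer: -34169/12391 ≈ -2.7576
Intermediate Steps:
m(M, X) = -7*M
v = -14120 (v = -17508 - (-7)*484 = -17508 - 1*(-3388) = -17508 + 3388 = -14120)
(461539 + F((166 - 168)*(-145 - 90)))/(-233700 + v) = (461539 + (1 + (166 - 168)*(-145 - 90))²)/(-233700 - 14120) = (461539 + (1 - 2*(-235))²)/(-247820) = (461539 + (1 + 470)²)*(-1/247820) = (461539 + 471²)*(-1/247820) = (461539 + 221841)*(-1/247820) = 683380*(-1/247820) = -34169/12391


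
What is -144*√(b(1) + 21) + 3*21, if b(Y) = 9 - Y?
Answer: 63 - 144*√29 ≈ -712.46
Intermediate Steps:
-144*√(b(1) + 21) + 3*21 = -144*√((9 - 1*1) + 21) + 3*21 = -144*√((9 - 1) + 21) + 63 = -144*√(8 + 21) + 63 = -144*√29 + 63 = 63 - 144*√29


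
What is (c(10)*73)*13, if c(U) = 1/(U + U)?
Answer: 949/20 ≈ 47.450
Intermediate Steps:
c(U) = 1/(2*U)
(c(10)*73)*13 = (((1/2)/10)*73)*13 = (((1/2)*(1/10))*73)*13 = ((1/20)*73)*13 = (73/20)*13 = 949/20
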